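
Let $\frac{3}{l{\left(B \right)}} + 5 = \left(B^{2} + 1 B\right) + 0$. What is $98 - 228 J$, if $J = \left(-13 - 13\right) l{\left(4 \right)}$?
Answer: $\frac{6418}{5} \approx 1283.6$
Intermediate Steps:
$l{\left(B \right)} = \frac{3}{-5 + B + B^{2}}$ ($l{\left(B \right)} = \frac{3}{-5 + \left(\left(B^{2} + 1 B\right) + 0\right)} = \frac{3}{-5 + \left(\left(B^{2} + B\right) + 0\right)} = \frac{3}{-5 + \left(\left(B + B^{2}\right) + 0\right)} = \frac{3}{-5 + \left(B + B^{2}\right)} = \frac{3}{-5 + B + B^{2}}$)
$J = - \frac{26}{5}$ ($J = \left(-13 - 13\right) \frac{3}{-5 + 4 + 4^{2}} = \left(-13 - 13\right) \frac{3}{-5 + 4 + 16} = - 26 \cdot \frac{3}{15} = - 26 \cdot 3 \cdot \frac{1}{15} = \left(-26\right) \frac{1}{5} = - \frac{26}{5} \approx -5.2$)
$98 - 228 J = 98 - - \frac{5928}{5} = 98 + \frac{5928}{5} = \frac{6418}{5}$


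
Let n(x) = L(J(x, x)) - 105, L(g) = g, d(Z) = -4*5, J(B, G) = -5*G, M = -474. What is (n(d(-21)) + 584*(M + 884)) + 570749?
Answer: 810184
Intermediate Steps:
d(Z) = -20
n(x) = -105 - 5*x (n(x) = -5*x - 105 = -105 - 5*x)
(n(d(-21)) + 584*(M + 884)) + 570749 = ((-105 - 5*(-20)) + 584*(-474 + 884)) + 570749 = ((-105 + 100) + 584*410) + 570749 = (-5 + 239440) + 570749 = 239435 + 570749 = 810184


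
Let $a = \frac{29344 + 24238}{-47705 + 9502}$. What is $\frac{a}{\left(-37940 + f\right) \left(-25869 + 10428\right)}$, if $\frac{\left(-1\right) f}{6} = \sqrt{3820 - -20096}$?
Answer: $- \frac{254112635}{106076141701915044} + \frac{26791 \sqrt{5979}}{35358713900638348} \approx -2.337 \cdot 10^{-9}$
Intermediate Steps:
$f = - 12 \sqrt{5979}$ ($f = - 6 \sqrt{3820 - -20096} = - 6 \sqrt{3820 + 20096} = - 6 \sqrt{23916} = - 6 \cdot 2 \sqrt{5979} = - 12 \sqrt{5979} \approx -927.89$)
$a = - \frac{53582}{38203}$ ($a = \frac{53582}{-38203} = 53582 \left(- \frac{1}{38203}\right) = - \frac{53582}{38203} \approx -1.4026$)
$\frac{a}{\left(-37940 + f\right) \left(-25869 + 10428\right)} = - \frac{53582}{38203 \left(-37940 - 12 \sqrt{5979}\right) \left(-25869 + 10428\right)} = - \frac{53582}{38203 \left(-37940 - 12 \sqrt{5979}\right) \left(-15441\right)} = - \frac{53582}{38203 \left(585831540 + 185292 \sqrt{5979}\right)}$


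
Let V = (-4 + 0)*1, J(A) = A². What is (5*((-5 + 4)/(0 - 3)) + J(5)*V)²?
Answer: 87025/9 ≈ 9669.4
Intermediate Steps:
V = -4 (V = -4*1 = -4)
(5*((-5 + 4)/(0 - 3)) + J(5)*V)² = (5*((-5 + 4)/(0 - 3)) + 5²*(-4))² = (5*(-1/(-3)) + 25*(-4))² = (5*(-1*(-⅓)) - 100)² = (5*(⅓) - 100)² = (5/3 - 100)² = (-295/3)² = 87025/9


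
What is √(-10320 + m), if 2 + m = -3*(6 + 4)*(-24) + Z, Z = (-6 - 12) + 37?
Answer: 37*I*√7 ≈ 97.893*I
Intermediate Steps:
Z = 19 (Z = -18 + 37 = 19)
m = 737 (m = -2 + (-3*(6 + 4)*(-24) + 19) = -2 + (-3*10*(-24) + 19) = -2 + (-30*(-24) + 19) = -2 + (720 + 19) = -2 + 739 = 737)
√(-10320 + m) = √(-10320 + 737) = √(-9583) = 37*I*√7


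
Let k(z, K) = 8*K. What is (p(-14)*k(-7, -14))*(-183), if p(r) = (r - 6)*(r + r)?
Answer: 11477760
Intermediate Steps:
p(r) = 2*r*(-6 + r) (p(r) = (-6 + r)*(2*r) = 2*r*(-6 + r))
(p(-14)*k(-7, -14))*(-183) = ((2*(-14)*(-6 - 14))*(8*(-14)))*(-183) = ((2*(-14)*(-20))*(-112))*(-183) = (560*(-112))*(-183) = -62720*(-183) = 11477760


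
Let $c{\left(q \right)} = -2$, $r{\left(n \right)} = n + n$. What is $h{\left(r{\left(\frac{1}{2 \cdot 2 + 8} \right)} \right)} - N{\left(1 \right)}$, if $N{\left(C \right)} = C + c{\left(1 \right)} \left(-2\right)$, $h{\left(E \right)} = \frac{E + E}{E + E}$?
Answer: $-4$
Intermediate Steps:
$r{\left(n \right)} = 2 n$
$h{\left(E \right)} = 1$ ($h{\left(E \right)} = \frac{2 E}{2 E} = 2 E \frac{1}{2 E} = 1$)
$N{\left(C \right)} = 4 + C$ ($N{\left(C \right)} = C - -4 = C + 4 = 4 + C$)
$h{\left(r{\left(\frac{1}{2 \cdot 2 + 8} \right)} \right)} - N{\left(1 \right)} = 1 - \left(4 + 1\right) = 1 - 5 = -4$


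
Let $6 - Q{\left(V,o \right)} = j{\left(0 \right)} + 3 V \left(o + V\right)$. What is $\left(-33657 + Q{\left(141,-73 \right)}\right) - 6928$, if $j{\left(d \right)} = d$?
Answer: $-69343$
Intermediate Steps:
$Q{\left(V,o \right)} = 6 - 3 V \left(V + o\right)$ ($Q{\left(V,o \right)} = 6 - \left(0 + 3 V \left(o + V\right)\right) = 6 - \left(0 + 3 V \left(V + o\right)\right) = 6 - 3 V \left(V + o\right)$)
$\left(-33657 + Q{\left(141,-73 \right)}\right) - 6928 = \left(-33657 - \left(-6 - 30879 + 59643\right)\right) - 6928 = \left(-33657 + \left(6 - 59643 + 30879\right)\right) - 6928 = \left(-33657 - 28758\right) - 6928 = -62415 - 6928 = -69343$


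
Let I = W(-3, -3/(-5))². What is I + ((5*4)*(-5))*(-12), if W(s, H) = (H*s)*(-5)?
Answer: 1281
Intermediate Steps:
W(s, H) = -5*H*s
I = 81 (I = (-5*(-3/(-5))*(-3))² = (-5*(-3*(-⅕))*(-3))² = (-5*⅗*(-3))² = 9² = 81)
I + ((5*4)*(-5))*(-12) = 81 + ((5*4)*(-5))*(-12) = 81 + (20*(-5))*(-12) = 81 - 100*(-12) = 81 + 1200 = 1281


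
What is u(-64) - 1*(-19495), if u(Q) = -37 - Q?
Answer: 19522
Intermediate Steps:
u(-64) - 1*(-19495) = (-37 - 1*(-64)) - 1*(-19495) = (-37 + 64) + 19495 = 27 + 19495 = 19522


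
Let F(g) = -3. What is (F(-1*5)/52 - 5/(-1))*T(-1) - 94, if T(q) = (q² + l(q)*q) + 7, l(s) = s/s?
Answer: -3089/52 ≈ -59.404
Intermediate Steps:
l(s) = 1
T(q) = 7 + q + q² (T(q) = (q² + 1*q) + 7 = (q² + q) + 7 = (q + q²) + 7 = 7 + q + q²)
(F(-1*5)/52 - 5/(-1))*T(-1) - 94 = (-3/52 - 5/(-1))*(7 - 1 + (-1)²) - 94 = (-3*1/52 - 5*(-1))*(7 - 1 + 1) - 94 = (-3/52 + 5)*7 - 94 = (257/52)*7 - 94 = 1799/52 - 94 = -3089/52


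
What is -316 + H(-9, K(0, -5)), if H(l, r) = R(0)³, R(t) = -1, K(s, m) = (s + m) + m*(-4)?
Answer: -317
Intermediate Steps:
K(s, m) = s - 3*m (K(s, m) = (m + s) - 4*m = s - 3*m)
H(l, r) = -1 (H(l, r) = (-1)³ = -1)
-316 + H(-9, K(0, -5)) = -316 - 1 = -317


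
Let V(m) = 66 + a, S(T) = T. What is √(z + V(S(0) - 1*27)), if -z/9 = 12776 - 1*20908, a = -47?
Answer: √73207 ≈ 270.57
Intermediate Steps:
V(m) = 19 (V(m) = 66 - 47 = 19)
z = 73188 (z = -9*(12776 - 1*20908) = -9*(12776 - 20908) = -9*(-8132) = 73188)
√(z + V(S(0) - 1*27)) = √(73188 + 19) = √73207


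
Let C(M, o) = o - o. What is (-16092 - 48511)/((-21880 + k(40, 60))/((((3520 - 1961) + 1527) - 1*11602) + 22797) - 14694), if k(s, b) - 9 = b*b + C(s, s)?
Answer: 922595443/209863285 ≈ 4.3962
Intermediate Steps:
C(M, o) = 0
k(s, b) = 9 + b**2 (k(s, b) = 9 + (b*b + 0) = 9 + (b**2 + 0) = 9 + b**2)
(-16092 - 48511)/((-21880 + k(40, 60))/((((3520 - 1961) + 1527) - 1*11602) + 22797) - 14694) = (-16092 - 48511)/((-21880 + (9 + 60**2))/((((3520 - 1961) + 1527) - 1*11602) + 22797) - 14694) = -64603/((-21880 + (9 + 3600))/(((1559 + 1527) - 11602) + 22797) - 14694) = -64603/((-21880 + 3609)/((3086 - 11602) + 22797) - 14694) = -64603/(-18271/(-8516 + 22797) - 14694) = -64603/(-18271/14281 - 14694) = -64603/(-209863285/14281) = -64603*(-14281/209863285) = 922595443/209863285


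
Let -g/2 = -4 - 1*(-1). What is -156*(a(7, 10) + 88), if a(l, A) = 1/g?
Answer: -13754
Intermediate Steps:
g = 6 (g = -2*(-4 - 1*(-1)) = -2*(-4 + 1) = -2*(-3) = 6)
a(l, A) = ⅙ (a(l, A) = 1/6 = ⅙)
-156*(a(7, 10) + 88) = -156*(⅙ + 88) = -156*529/6 = -13754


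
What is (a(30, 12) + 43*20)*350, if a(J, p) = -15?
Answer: 295750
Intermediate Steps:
(a(30, 12) + 43*20)*350 = (-15 + 43*20)*350 = (-15 + 860)*350 = 845*350 = 295750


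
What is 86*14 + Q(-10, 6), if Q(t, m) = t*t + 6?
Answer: 1310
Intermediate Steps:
Q(t, m) = 6 + t² (Q(t, m) = t² + 6 = 6 + t²)
86*14 + Q(-10, 6) = 86*14 + (6 + (-10)²) = 1204 + (6 + 100) = 1204 + 106 = 1310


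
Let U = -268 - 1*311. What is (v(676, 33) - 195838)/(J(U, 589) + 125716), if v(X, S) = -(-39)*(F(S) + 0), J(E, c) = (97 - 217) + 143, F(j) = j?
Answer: -194551/125739 ≈ -1.5473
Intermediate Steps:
U = -579 (U = -268 - 311 = -579)
J(E, c) = 23 (J(E, c) = -120 + 143 = 23)
v(X, S) = 39*S (v(X, S) = -(-39)*(S + 0) = -(-39)*S = 39*S)
(v(676, 33) - 195838)/(J(U, 589) + 125716) = (39*33 - 195838)/(23 + 125716) = (1287 - 195838)/125739 = -194551*1/125739 = -194551/125739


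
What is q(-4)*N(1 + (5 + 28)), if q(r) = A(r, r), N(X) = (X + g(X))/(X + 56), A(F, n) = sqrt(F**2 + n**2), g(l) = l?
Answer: 136*sqrt(2)/45 ≈ 4.2741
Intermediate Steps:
N(X) = 2*X/(56 + X) (N(X) = (X + X)/(X + 56) = (2*X)/(56 + X) = 2*X/(56 + X))
q(r) = sqrt(2)*sqrt(r**2) (q(r) = sqrt(r**2 + r**2) = sqrt(2*r**2) = sqrt(2)*sqrt(r**2))
q(-4)*N(1 + (5 + 28)) = (sqrt(2)*sqrt((-4)**2))*(2*(1 + (5 + 28))/(56 + (1 + (5 + 28)))) = (sqrt(2)*sqrt(16))*(2*(1 + 33)/(56 + (1 + 33))) = (sqrt(2)*4)*(2*34/(56 + 34)) = (4*sqrt(2))*(2*34/90) = (4*sqrt(2))*(2*34*(1/90)) = (4*sqrt(2))*(34/45) = 136*sqrt(2)/45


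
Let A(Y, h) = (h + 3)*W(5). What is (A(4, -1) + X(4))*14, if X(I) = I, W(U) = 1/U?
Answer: 308/5 ≈ 61.600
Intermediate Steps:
A(Y, h) = ⅗ + h/5 (A(Y, h) = (h + 3)/5 = (3 + h)*(⅕) = ⅗ + h/5)
(A(4, -1) + X(4))*14 = ((⅗ + (⅕)*(-1)) + 4)*14 = ((⅗ - ⅕) + 4)*14 = (⅖ + 4)*14 = (22/5)*14 = 308/5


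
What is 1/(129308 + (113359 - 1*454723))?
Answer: -1/212056 ≈ -4.7157e-6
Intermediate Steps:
1/(129308 + (113359 - 1*454723)) = 1/(129308 + (113359 - 454723)) = 1/(129308 - 341364) = 1/(-212056) = -1/212056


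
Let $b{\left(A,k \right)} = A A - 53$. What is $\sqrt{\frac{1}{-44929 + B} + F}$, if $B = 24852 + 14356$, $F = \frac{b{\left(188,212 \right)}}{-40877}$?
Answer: $\frac{4 i \sqrt{2951581718050881}}{233857317} \approx 0.92926 i$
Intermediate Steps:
$b{\left(A,k \right)} = -53 + A^{2}$ ($b{\left(A,k \right)} = A^{2} - 53 = -53 + A^{2}$)
$F = - \frac{35291}{40877}$ ($F = \frac{-53 + 188^{2}}{-40877} = \left(-53 + 35344\right) \left(- \frac{1}{40877}\right) = 35291 \left(- \frac{1}{40877}\right) = - \frac{35291}{40877} \approx -0.86335$)
$B = 39208$
$\sqrt{\frac{1}{-44929 + B} + F} = \sqrt{\frac{1}{-44929 + 39208} - \frac{35291}{40877}} = \sqrt{\frac{1}{-5721} - \frac{35291}{40877}} = \sqrt{- \frac{1}{5721} - \frac{35291}{40877}} = \sqrt{- \frac{201940688}{233857317}} = \frac{4 i \sqrt{2951581718050881}}{233857317}$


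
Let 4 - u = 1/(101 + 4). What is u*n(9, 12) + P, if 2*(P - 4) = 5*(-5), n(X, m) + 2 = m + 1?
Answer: 7433/210 ≈ 35.395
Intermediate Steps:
n(X, m) = -1 + m (n(X, m) = -2 + (m + 1) = -2 + (1 + m) = -1 + m)
u = 419/105 (u = 4 - 1/(101 + 4) = 4 - 1/105 = 419/105 ≈ 3.9905)
P = -17/2 (P = 4 + (5*(-5))/2 = 4 + (1/2)*(-25) = 4 - 25/2 = -17/2 ≈ -8.5000)
u*n(9, 12) + P = 419*(-1 + 12)/105 - 17/2 = (419/105)*11 - 17/2 = 4609/105 - 17/2 = 7433/210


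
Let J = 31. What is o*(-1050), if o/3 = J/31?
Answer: -3150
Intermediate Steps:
o = 3 (o = 3*(31/31) = 3*(31*(1/31)) = 3*1 = 3)
o*(-1050) = 3*(-1050) = -3150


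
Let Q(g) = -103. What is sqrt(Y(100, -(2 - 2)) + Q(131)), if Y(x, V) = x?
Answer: I*sqrt(3) ≈ 1.732*I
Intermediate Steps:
sqrt(Y(100, -(2 - 2)) + Q(131)) = sqrt(100 - 103) = sqrt(-3) = I*sqrt(3)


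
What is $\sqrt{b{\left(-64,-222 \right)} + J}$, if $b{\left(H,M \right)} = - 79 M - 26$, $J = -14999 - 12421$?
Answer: $2 i \sqrt{2477} \approx 99.539 i$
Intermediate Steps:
$J = -27420$ ($J = -14999 - 12421 = -27420$)
$b{\left(H,M \right)} = -26 - 79 M$
$\sqrt{b{\left(-64,-222 \right)} + J} = \sqrt{\left(-26 - -17538\right) - 27420} = \sqrt{\left(-26 + 17538\right) - 27420} = \sqrt{17512 - 27420} = \sqrt{-9908} = 2 i \sqrt{2477}$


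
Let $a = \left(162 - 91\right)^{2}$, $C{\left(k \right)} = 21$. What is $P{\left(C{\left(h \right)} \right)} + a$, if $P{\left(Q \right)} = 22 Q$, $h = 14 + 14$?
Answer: $5503$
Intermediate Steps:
$h = 28$
$a = 5041$ ($a = 71^{2} = 5041$)
$P{\left(C{\left(h \right)} \right)} + a = 22 \cdot 21 + 5041 = 462 + 5041 = 5503$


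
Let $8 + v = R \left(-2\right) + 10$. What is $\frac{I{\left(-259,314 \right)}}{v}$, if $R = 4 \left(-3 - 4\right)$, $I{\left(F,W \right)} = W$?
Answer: $\frac{157}{29} \approx 5.4138$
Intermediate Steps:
$R = -28$ ($R = 4 \left(-7\right) = -28$)
$v = 58$ ($v = -8 + \left(\left(-28\right) \left(-2\right) + 10\right) = -8 + \left(56 + 10\right) = -8 + 66 = 58$)
$\frac{I{\left(-259,314 \right)}}{v} = \frac{314}{58} = 314 \cdot \frac{1}{58} = \frac{157}{29}$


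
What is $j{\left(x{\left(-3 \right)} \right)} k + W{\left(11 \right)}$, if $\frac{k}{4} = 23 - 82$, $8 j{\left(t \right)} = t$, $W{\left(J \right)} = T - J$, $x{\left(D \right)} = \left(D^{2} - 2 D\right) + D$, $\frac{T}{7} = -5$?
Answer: $-400$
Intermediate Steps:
$T = -35$ ($T = 7 \left(-5\right) = -35$)
$x{\left(D \right)} = D^{2} - D$
$W{\left(J \right)} = -35 - J$
$j{\left(t \right)} = \frac{t}{8}$
$k = -236$ ($k = 4 \left(23 - 82\right) = 4 \left(-59\right) = -236$)
$j{\left(x{\left(-3 \right)} \right)} k + W{\left(11 \right)} = \frac{\left(-3\right) \left(-1 - 3\right)}{8} \left(-236\right) - 46 = \frac{\left(-3\right) \left(-4\right)}{8} \left(-236\right) - 46 = \frac{1}{8} \cdot 12 \left(-236\right) - 46 = \frac{3}{2} \left(-236\right) - 46 = -354 - 46 = -400$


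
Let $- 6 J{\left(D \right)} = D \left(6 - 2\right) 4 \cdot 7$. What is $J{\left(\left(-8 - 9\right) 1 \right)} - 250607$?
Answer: $- \frac{750869}{3} \approx -2.5029 \cdot 10^{5}$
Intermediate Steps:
$J{\left(D \right)} = - \frac{56 D}{3}$ ($J{\left(D \right)} = - \frac{D \left(6 - 2\right) 4 \cdot 7}{6} = - \frac{D 4 \cdot 4 \cdot 7}{6} = - \frac{4 D 4 \cdot 7}{6} = - \frac{16 D 7}{6} = - \frac{112 D}{6} = - \frac{56 D}{3}$)
$J{\left(\left(-8 - 9\right) 1 \right)} - 250607 = - \frac{56 \left(-8 - 9\right) 1}{3} - 250607 = - \frac{56 \left(\left(-17\right) 1\right)}{3} - 250607 = \left(- \frac{56}{3}\right) \left(-17\right) - 250607 = \frac{952}{3} - 250607 = - \frac{750869}{3}$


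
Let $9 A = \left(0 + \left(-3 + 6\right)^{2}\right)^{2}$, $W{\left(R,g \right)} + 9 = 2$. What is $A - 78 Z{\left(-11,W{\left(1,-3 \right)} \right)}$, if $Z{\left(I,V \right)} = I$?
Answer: $867$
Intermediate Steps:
$W{\left(R,g \right)} = -7$ ($W{\left(R,g \right)} = -9 + 2 = -7$)
$A = 9$ ($A = \frac{\left(0 + \left(-3 + 6\right)^{2}\right)^{2}}{9} = \frac{\left(0 + 3^{2}\right)^{2}}{9} = \frac{\left(0 + 9\right)^{2}}{9} = \frac{9^{2}}{9} = \frac{1}{9} \cdot 81 = 9$)
$A - 78 Z{\left(-11,W{\left(1,-3 \right)} \right)} = 9 - -858 = 9 + 858 = 867$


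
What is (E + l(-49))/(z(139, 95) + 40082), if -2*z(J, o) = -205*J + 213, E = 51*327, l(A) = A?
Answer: 16628/54223 ≈ 0.30666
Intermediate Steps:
E = 16677
z(J, o) = -213/2 + 205*J/2 (z(J, o) = -(-205*J + 213)/2 = -(213 - 205*J)/2 = -213/2 + 205*J/2)
(E + l(-49))/(z(139, 95) + 40082) = (16677 - 49)/((-213/2 + (205/2)*139) + 40082) = 16628/((-213/2 + 28495/2) + 40082) = 16628/(14141 + 40082) = 16628/54223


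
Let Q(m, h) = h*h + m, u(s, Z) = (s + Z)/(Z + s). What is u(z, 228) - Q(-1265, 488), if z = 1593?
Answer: -236878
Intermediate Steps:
u(s, Z) = 1 (u(s, Z) = (Z + s)/(Z + s) = 1)
Q(m, h) = m + h² (Q(m, h) = h² + m = m + h²)
u(z, 228) - Q(-1265, 488) = 1 - (-1265 + 488²) = 1 - (-1265 + 238144) = 1 - 1*236879 = 1 - 236879 = -236878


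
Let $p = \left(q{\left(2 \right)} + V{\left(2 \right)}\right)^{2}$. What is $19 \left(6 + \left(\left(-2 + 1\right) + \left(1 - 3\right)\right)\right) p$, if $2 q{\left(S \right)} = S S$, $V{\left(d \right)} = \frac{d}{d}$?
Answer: $513$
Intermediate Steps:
$V{\left(d \right)} = 1$
$q{\left(S \right)} = \frac{S^{2}}{2}$ ($q{\left(S \right)} = \frac{S S}{2} = \frac{S^{2}}{2}$)
$p = 9$ ($p = \left(\frac{2^{2}}{2} + 1\right)^{2} = \left(\frac{1}{2} \cdot 4 + 1\right)^{2} = \left(2 + 1\right)^{2} = 3^{2} = 9$)
$19 \left(6 + \left(\left(-2 + 1\right) + \left(1 - 3\right)\right)\right) p = 19 \left(6 + \left(\left(-2 + 1\right) + \left(1 - 3\right)\right)\right) 9 = 19 \left(6 + \left(-1 + \left(1 - 3\right)\right)\right) 9 = 19 \left(6 - 3\right) 9 = 19 \cdot 3 \cdot 9 = 57 \cdot 9 = 513$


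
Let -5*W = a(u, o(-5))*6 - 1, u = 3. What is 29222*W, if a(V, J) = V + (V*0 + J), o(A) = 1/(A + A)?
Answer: -2396204/25 ≈ -95848.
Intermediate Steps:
o(A) = 1/(2*A)
a(V, J) = J + V (a(V, J) = V + (0 + J) = V + J = J + V)
W = -82/25 (W = -(((½)/(-5) + 3)*6 - 1)/5 = -(((½)*(-⅕) + 3)*6 - 1)/5 = -((-⅒ + 3)*6 - 1)/5 = -((29/10)*6 - 1)/5 = -(87/5 - 1)/5 = -⅕*82/5 = -82/25 ≈ -3.2800)
29222*W = 29222*(-82/25) = -2396204/25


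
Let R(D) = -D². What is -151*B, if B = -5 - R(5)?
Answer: -3020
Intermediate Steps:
B = 20 (B = -5 - (-1)*5² = -5 - (-1)*25 = -5 - 1*(-25) = -5 + 25 = 20)
-151*B = -151*20 = -3020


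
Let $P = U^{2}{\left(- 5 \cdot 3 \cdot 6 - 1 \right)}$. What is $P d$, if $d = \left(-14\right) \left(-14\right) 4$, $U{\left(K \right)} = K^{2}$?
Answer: $53762769424$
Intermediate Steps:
$P = 68574961$ ($P = \left(\left(- 5 \cdot 3 \cdot 6 - 1\right)^{2}\right)^{2} = \left(\left(\left(-5\right) 18 - 1\right)^{2}\right)^{2} = \left(\left(-90 - 1\right)^{2}\right)^{2} = \left(\left(-91\right)^{2}\right)^{2} = 8281^{2} = 68574961$)
$d = 784$ ($d = 196 \cdot 4 = 784$)
$P d = 68574961 \cdot 784 = 53762769424$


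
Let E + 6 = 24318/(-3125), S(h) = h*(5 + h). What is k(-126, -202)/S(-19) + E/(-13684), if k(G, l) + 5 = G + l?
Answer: -3557114103/2843706250 ≈ -1.2509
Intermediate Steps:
E = -43068/3125 (E = -6 + 24318/(-3125) = -6 + 24318*(-1/3125) = -6 - 24318/3125 = -43068/3125 ≈ -13.782)
k(G, l) = -5 + G + l (k(G, l) = -5 + (G + l) = -5 + G + l)
k(-126, -202)/S(-19) + E/(-13684) = (-5 - 126 - 202)/((-19*(5 - 19))) - 43068/3125/(-13684) = -333/((-19*(-14))) - 43068/3125*(-1/13684) = -333/266 + 10767/10690625 = -3557114103/2843706250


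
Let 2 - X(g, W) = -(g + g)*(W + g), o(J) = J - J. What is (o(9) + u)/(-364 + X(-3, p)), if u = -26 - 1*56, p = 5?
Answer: 41/187 ≈ 0.21925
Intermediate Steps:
o(J) = 0
u = -82 (u = -26 - 56 = -82)
X(g, W) = 2 + 2*g*(W + g) (X(g, W) = 2 - (-1)*(g + g)*(W + g) = 2 - (-1)*(2*g)*(W + g) = 2 - (-1)*2*g*(W + g) = 2 - (-2)*g*(W + g) = 2 + 2*g*(W + g))
(o(9) + u)/(-364 + X(-3, p)) = (0 - 82)/(-364 + (2 + 2*(-3)² + 2*5*(-3))) = -82/(-364 + (2 + 2*9 - 30)) = -82/(-364 + (2 + 18 - 30)) = -82/(-364 - 10) = -82/(-374) = -82*(-1/374) = 41/187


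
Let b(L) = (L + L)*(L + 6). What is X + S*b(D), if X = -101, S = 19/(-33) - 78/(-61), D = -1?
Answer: -217463/2013 ≈ -108.03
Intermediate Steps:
S = 1415/2013 (S = 19*(-1/33) - 78*(-1/61) = -19/33 + 78/61 = 1415/2013 ≈ 0.70293)
b(L) = 2*L*(6 + L) (b(L) = (2*L)*(6 + L) = 2*L*(6 + L))
X + S*b(D) = -101 + 1415*(2*(-1)*(6 - 1))/2013 = -101 + 1415*(2*(-1)*5)/2013 = -101 + (1415/2013)*(-10) = -101 - 14150/2013 = -217463/2013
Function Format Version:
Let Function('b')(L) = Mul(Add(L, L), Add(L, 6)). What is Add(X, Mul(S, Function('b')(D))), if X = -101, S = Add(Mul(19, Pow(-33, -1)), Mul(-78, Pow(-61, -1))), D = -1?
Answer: Rational(-217463, 2013) ≈ -108.03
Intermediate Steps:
S = Rational(1415, 2013) (S = Add(Mul(19, Rational(-1, 33)), Mul(-78, Rational(-1, 61))) = Add(Rational(-19, 33), Rational(78, 61)) = Rational(1415, 2013) ≈ 0.70293)
Function('b')(L) = Mul(2, L, Add(6, L)) (Function('b')(L) = Mul(Mul(2, L), Add(6, L)) = Mul(2, L, Add(6, L)))
Add(X, Mul(S, Function('b')(D))) = Add(-101, Mul(Rational(1415, 2013), Mul(2, -1, Add(6, -1)))) = Add(-101, Mul(Rational(1415, 2013), Mul(2, -1, 5))) = Add(-101, Mul(Rational(1415, 2013), -10)) = Add(-101, Rational(-14150, 2013)) = Rational(-217463, 2013)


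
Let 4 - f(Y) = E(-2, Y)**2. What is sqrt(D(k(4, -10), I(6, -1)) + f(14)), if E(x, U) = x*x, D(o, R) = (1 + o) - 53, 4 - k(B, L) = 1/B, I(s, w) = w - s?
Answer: I*sqrt(241)/2 ≈ 7.7621*I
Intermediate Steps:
k(B, L) = 4 - 1/B
D(o, R) = -52 + o
E(x, U) = x**2
f(Y) = -12 (f(Y) = 4 - ((-2)**2)**2 = 4 - 1*4**2 = 4 - 1*16 = 4 - 16 = -12)
sqrt(D(k(4, -10), I(6, -1)) + f(14)) = sqrt((-52 + (4 - 1/4)) - 12) = sqrt((-52 + 15/4) - 12) = sqrt(-193/4 - 12) = sqrt(-241/4) = I*sqrt(241)/2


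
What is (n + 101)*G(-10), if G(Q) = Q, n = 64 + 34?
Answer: -1990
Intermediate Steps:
n = 98
(n + 101)*G(-10) = (98 + 101)*(-10) = 199*(-10) = -1990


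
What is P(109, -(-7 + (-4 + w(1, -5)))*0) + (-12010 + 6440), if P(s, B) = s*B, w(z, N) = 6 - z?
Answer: -5570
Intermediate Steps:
P(s, B) = B*s
P(109, -(-7 + (-4 + w(1, -5)))*0) + (-12010 + 6440) = -(-7 + (-4 + (6 - 1*1)))*0*109 + (-12010 + 6440) = -(-7 + (-4 + (6 - 1)))*0*109 - 5570 = -(-7 + (-4 + 5))*0*109 - 5570 = -(-7 + 1)*0*109 - 5570 = -(-6)*0*109 - 5570 = -1*0*109 - 5570 = 0*109 - 5570 = 0 - 5570 = -5570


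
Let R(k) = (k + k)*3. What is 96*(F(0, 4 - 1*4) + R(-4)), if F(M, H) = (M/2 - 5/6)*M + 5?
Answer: -1824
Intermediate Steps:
R(k) = 6*k (R(k) = (2*k)*3 = 6*k)
F(M, H) = 5 + M*(-⅚ + M/2) (F(M, H) = (M*(½) - 5*⅙)*M + 5 = (M/2 - ⅚)*M + 5 = (-⅚ + M/2)*M + 5 = M*(-⅚ + M/2) + 5 = 5 + M*(-⅚ + M/2))
96*(F(0, 4 - 1*4) + R(-4)) = 96*((5 + (½)*0² - ⅚*0) + 6*(-4)) = 96*((5 + (½)*0 + 0) - 24) = 96*((5 + 0 + 0) - 24) = 96*(5 - 24) = 96*(-19) = -1824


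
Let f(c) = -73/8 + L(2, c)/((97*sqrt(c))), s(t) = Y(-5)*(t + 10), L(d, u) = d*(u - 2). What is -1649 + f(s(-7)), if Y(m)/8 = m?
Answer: -13265/8 + 61*I*sqrt(30)/1455 ≈ -1658.1 + 0.22963*I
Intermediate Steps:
Y(m) = 8*m
L(d, u) = d*(-2 + u)
s(t) = -400 - 40*t (s(t) = (8*(-5))*(t + 10) = -40*(10 + t) = -400 - 40*t)
f(c) = -73/8 + (-4 + 2*c)/(97*sqrt(c)) (f(c) = -73/8 + (2*(-2 + c))/((97*sqrt(c))) = -73*1/8 + (-4 + 2*c)*(1/(97*sqrt(c))) = -73/8 + (-4 + 2*c)/(97*sqrt(c)))
-1649 + f(s(-7)) = -1649 + (-32 - 7081*sqrt(-400 - 40*(-7)) + 16*(-400 - 40*(-7)))/(776*sqrt(-400 - 40*(-7))) = -1649 + (-32 - 7081*sqrt(-400 + 280) + 16*(-400 + 280))/(776*sqrt(-400 + 280)) = -1649 + (-32 - 14162*I*sqrt(30) + 16*(-120))/(776*sqrt(-120)) = -1649 + (-I*sqrt(30)/60)*(-32 - 14162*I*sqrt(30) - 1920)/776 = -1649 + (-I*sqrt(30)/60)*(-1952 - 14162*I*sqrt(30))/776 = -1649 - I*sqrt(30)*(-1952 - 14162*I*sqrt(30))/46560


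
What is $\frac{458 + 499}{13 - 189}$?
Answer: $- \frac{87}{16} \approx -5.4375$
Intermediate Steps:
$\frac{458 + 499}{13 - 189} = \frac{957}{-176} = 957 \left(- \frac{1}{176}\right) = - \frac{87}{16}$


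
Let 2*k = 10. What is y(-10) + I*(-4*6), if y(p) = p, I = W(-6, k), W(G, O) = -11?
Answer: 254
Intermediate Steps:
k = 5 (k = (1/2)*10 = 5)
I = -11
y(-10) + I*(-4*6) = -10 - (-44)*6 = -10 - 11*(-24) = -10 + 264 = 254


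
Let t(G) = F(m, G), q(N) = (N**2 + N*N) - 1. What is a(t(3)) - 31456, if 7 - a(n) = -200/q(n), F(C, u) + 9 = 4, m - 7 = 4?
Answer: -1540801/49 ≈ -31445.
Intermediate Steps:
m = 11 (m = 7 + 4 = 11)
F(C, u) = -5 (F(C, u) = -9 + 4 = -5)
q(N) = -1 + 2*N**2 (q(N) = (N**2 + N**2) - 1 = 2*N**2 - 1 = -1 + 2*N**2)
t(G) = -5
a(n) = 7 + 200/(-1 + 2*n**2) (a(n) = 7 - (-200)/(-1 + 2*n**2) = 7 + 200/(-1 + 2*n**2))
a(t(3)) - 31456 = (193 + 14*(-5)**2)/(-1 + 2*(-5)**2) - 31456 = (193 + 14*25)/(-1 + 2*25) - 31456 = (193 + 350)/(-1 + 50) - 31456 = 543/49 - 31456 = -1540801/49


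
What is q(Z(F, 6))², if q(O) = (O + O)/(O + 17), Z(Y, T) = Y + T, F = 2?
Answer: 256/625 ≈ 0.40960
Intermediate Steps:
Z(Y, T) = T + Y
q(O) = 2*O/(17 + O) (q(O) = (2*O)/(17 + O) = 2*O/(17 + O))
q(Z(F, 6))² = (2*(6 + 2)/(17 + (6 + 2)))² = (2*8/(17 + 8))² = (2*8/25)² = (2*8*(1/25))² = (16/25)² = 256/625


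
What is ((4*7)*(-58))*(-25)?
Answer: 40600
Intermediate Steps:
((4*7)*(-58))*(-25) = (28*(-58))*(-25) = -1624*(-25) = 40600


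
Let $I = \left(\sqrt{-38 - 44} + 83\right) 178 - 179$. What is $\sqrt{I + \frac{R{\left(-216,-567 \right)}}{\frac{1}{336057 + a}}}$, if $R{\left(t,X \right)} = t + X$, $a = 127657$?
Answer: $\sqrt{-363073467 + 178 i \sqrt{82}} \approx 0.04 + 19055.0 i$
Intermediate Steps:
$I = 14595 + 178 i \sqrt{82}$ ($I = \left(\sqrt{-82} + 83\right) 178 - 179 = \left(i \sqrt{82} + 83\right) 178 - 179 = \left(83 + i \sqrt{82}\right) 178 - 179 = \left(14774 + 178 i \sqrt{82}\right) - 179 = 14595 + 178 i \sqrt{82} \approx 14595.0 + 1611.9 i$)
$R{\left(t,X \right)} = X + t$
$\sqrt{I + \frac{R{\left(-216,-567 \right)}}{\frac{1}{336057 + a}}} = \sqrt{\left(14595 + 178 i \sqrt{82}\right) + \frac{-567 - 216}{\frac{1}{336057 + 127657}}} = \sqrt{\left(14595 + 178 i \sqrt{82}\right) - \frac{783}{\frac{1}{463714}}} = \sqrt{\left(14595 + 178 i \sqrt{82}\right) - 783 \frac{1}{\frac{1}{463714}}} = \sqrt{\left(14595 + 178 i \sqrt{82}\right) - 363088062} = \sqrt{-363073467 + 178 i \sqrt{82}}$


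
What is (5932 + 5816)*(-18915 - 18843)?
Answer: -443580984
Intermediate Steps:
(5932 + 5816)*(-18915 - 18843) = 11748*(-37758) = -443580984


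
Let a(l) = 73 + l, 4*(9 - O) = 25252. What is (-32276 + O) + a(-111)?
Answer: -38618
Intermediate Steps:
O = -6304 (O = 9 - 1/4*25252 = 9 - 6313 = -6304)
(-32276 + O) + a(-111) = (-32276 - 6304) + (73 - 111) = -38580 - 38 = -38618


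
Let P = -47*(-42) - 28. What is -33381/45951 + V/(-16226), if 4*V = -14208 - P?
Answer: -237377995/497067284 ≈ -0.47756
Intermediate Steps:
P = 1946 (P = 1974 - 28 = 1946)
V = -8077/2 (V = (-14208 - 1*1946)/4 = (-14208 - 1946)/4 = (1/4)*(-16154) = -8077/2 ≈ -4038.5)
-33381/45951 + V/(-16226) = -33381/45951 - 8077/2/(-16226) = -33381*1/45951 - 8077/2*(-1/16226) = -11127/15317 + 8077/32452 = -237377995/497067284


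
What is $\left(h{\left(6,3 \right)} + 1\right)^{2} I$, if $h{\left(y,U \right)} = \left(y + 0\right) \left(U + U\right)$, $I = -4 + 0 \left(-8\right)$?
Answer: $-5476$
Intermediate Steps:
$I = -4$ ($I = -4 + 0 = -4$)
$h{\left(y,U \right)} = 2 U y$ ($h{\left(y,U \right)} = y 2 U = 2 U y$)
$\left(h{\left(6,3 \right)} + 1\right)^{2} I = \left(2 \cdot 3 \cdot 6 + 1\right)^{2} \left(-4\right) = \left(36 + 1\right)^{2} \left(-4\right) = 37^{2} \left(-4\right) = 1369 \left(-4\right) = -5476$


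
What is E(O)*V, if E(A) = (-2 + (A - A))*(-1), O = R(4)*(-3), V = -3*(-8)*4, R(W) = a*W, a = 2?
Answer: 192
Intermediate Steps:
R(W) = 2*W
V = 96 (V = 24*4 = 96)
O = -24 (O = (2*4)*(-3) = 8*(-3) = -24)
E(A) = 2 (E(A) = (-2 + 0)*(-1) = -2*(-1) = 2)
E(O)*V = 2*96 = 192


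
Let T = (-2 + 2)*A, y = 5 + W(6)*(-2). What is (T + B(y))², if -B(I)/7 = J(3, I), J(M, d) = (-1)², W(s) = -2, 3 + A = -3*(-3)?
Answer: 49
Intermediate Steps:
A = 6 (A = -3 - 3*(-3) = -3 + 9 = 6)
J(M, d) = 1
y = 9 (y = 5 - 2*(-2) = 5 + 4 = 9)
B(I) = -7 (B(I) = -7*1 = -7)
T = 0 (T = (-2 + 2)*6 = 0*6 = 0)
(T + B(y))² = (0 - 7)² = (-7)² = 49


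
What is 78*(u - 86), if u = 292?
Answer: 16068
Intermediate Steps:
78*(u - 86) = 78*(292 - 86) = 78*206 = 16068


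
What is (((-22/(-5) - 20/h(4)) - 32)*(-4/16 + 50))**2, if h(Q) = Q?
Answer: 1052158969/400 ≈ 2.6304e+6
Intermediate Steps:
(((-22/(-5) - 20/h(4)) - 32)*(-4/16 + 50))**2 = (((-22/(-5) - 20/4) - 32)*(-4/16 + 50))**2 = (((-22*(-1/5) - 20*1/4) - 32)*(-4*1/16 + 50))**2 = (((22/5 - 5) - 32)*(-1/4 + 50))**2 = ((-3/5 - 32)*(199/4))**2 = (-163/5*199/4)**2 = (-32437/20)**2 = 1052158969/400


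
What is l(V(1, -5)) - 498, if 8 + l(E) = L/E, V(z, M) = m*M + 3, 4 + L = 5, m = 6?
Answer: -13663/27 ≈ -506.04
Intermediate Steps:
L = 1 (L = -4 + 5 = 1)
V(z, M) = 3 + 6*M (V(z, M) = 6*M + 3 = 3 + 6*M)
l(E) = -8 + 1/E
l(V(1, -5)) - 498 = (-8 + 1/(3 + 6*(-5))) - 498 = (-8 + 1/(3 - 30)) - 498 = (-8 + 1/(-27)) - 498 = (-8 - 1/27) - 498 = -217/27 - 498 = -13663/27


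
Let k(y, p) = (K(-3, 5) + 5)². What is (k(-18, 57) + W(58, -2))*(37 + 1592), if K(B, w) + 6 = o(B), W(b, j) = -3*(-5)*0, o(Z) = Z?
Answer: 26064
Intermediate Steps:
W(b, j) = 0 (W(b, j) = 15*0 = 0)
K(B, w) = -6 + B
k(y, p) = 16 (k(y, p) = ((-6 - 3) + 5)² = (-9 + 5)² = (-4)² = 16)
(k(-18, 57) + W(58, -2))*(37 + 1592) = (16 + 0)*(37 + 1592) = 16*1629 = 26064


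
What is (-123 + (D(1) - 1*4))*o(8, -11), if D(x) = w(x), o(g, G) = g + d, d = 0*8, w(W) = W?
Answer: -1008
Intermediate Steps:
d = 0
o(g, G) = g (o(g, G) = g + 0 = g)
D(x) = x
(-123 + (D(1) - 1*4))*o(8, -11) = (-123 + (1 - 1*4))*8 = (-123 + (1 - 4))*8 = (-123 - 3)*8 = -126*8 = -1008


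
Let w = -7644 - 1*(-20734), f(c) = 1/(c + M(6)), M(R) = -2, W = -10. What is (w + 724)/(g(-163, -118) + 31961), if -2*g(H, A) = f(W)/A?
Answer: 39121248/90513551 ≈ 0.43221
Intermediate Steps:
f(c) = 1/(-2 + c) (f(c) = 1/(c - 2) = 1/(-2 + c))
w = 13090 (w = -7644 + 20734 = 13090)
g(H, A) = 1/(24*A) (g(H, A) = -1/(2*(-2 - 10)*A) = -1/(2*(-12)*A) = -(-1)/(24*A) = 1/(24*A))
(w + 724)/(g(-163, -118) + 31961) = (13090 + 724)/((1/24)/(-118) + 31961) = 13814/((1/24)*(-1/118) + 31961) = 13814/(-1/2832 + 31961) = 13814/(90513551/2832) = 13814*(2832/90513551) = 39121248/90513551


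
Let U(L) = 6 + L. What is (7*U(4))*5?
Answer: 350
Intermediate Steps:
(7*U(4))*5 = (7*(6 + 4))*5 = (7*10)*5 = 70*5 = 350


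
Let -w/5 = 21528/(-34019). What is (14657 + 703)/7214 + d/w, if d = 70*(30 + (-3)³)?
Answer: 886501571/12941916 ≈ 68.499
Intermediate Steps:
w = 107640/34019 (w = -107640/(-34019) = -107640*(-1)/34019 = -5*(-21528/34019) = 107640/34019 ≈ 3.1641)
d = 210 (d = 70*(30 - 27) = 70*3 = 210)
(14657 + 703)/7214 + d/w = (14657 + 703)/7214 + 210/(107640/34019) = 15360*(1/7214) + 210*(34019/107640) = 7680/3607 + 238133/3588 = 886501571/12941916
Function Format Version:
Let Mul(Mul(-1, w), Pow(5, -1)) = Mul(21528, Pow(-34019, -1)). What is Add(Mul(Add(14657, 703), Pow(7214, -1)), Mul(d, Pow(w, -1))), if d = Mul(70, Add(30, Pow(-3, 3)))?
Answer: Rational(886501571, 12941916) ≈ 68.499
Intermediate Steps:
w = Rational(107640, 34019) (w = Mul(-5, Mul(21528, Pow(-34019, -1))) = Mul(-5, Mul(21528, Rational(-1, 34019))) = Mul(-5, Rational(-21528, 34019)) = Rational(107640, 34019) ≈ 3.1641)
d = 210 (d = Mul(70, Add(30, -27)) = Mul(70, 3) = 210)
Add(Mul(Add(14657, 703), Pow(7214, -1)), Mul(d, Pow(w, -1))) = Add(Mul(Add(14657, 703), Pow(7214, -1)), Mul(210, Pow(Rational(107640, 34019), -1))) = Add(Mul(15360, Rational(1, 7214)), Mul(210, Rational(34019, 107640))) = Add(Rational(7680, 3607), Rational(238133, 3588)) = Rational(886501571, 12941916)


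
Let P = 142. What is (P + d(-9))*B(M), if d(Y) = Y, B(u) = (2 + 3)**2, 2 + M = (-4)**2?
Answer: 3325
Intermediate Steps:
M = 14 (M = -2 + (-4)**2 = -2 + 16 = 14)
B(u) = 25 (B(u) = 5**2 = 25)
(P + d(-9))*B(M) = (142 - 9)*25 = 133*25 = 3325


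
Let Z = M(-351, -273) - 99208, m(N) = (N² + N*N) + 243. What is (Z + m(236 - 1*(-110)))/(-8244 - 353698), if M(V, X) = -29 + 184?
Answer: -70311/180971 ≈ -0.38852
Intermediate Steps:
M(V, X) = 155
m(N) = 243 + 2*N² (m(N) = (N² + N²) + 243 = 2*N² + 243 = 243 + 2*N²)
Z = -99053 (Z = 155 - 99208 = -99053)
(Z + m(236 - 1*(-110)))/(-8244 - 353698) = (-99053 + (243 + 2*(236 - 1*(-110))²))/(-8244 - 353698) = (-99053 + (243 + 2*(236 + 110)²))/(-361942) = (-99053 + (243 + 2*346²))*(-1/361942) = (-99053 + (243 + 2*119716))*(-1/361942) = (-99053 + (243 + 239432))*(-1/361942) = (-99053 + 239675)*(-1/361942) = 140622*(-1/361942) = -70311/180971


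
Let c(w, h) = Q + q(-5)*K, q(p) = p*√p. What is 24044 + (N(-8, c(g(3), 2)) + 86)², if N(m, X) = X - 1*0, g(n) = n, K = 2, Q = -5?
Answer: 30105 - 1620*I*√5 ≈ 30105.0 - 3622.4*I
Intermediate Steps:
q(p) = p^(3/2)
c(w, h) = -5 - 10*I*√5 (c(w, h) = -5 + (-5)^(3/2)*2 = -5 - 5*I*√5*2 = -5 - 10*I*√5)
N(m, X) = X (N(m, X) = X + 0 = X)
24044 + (N(-8, c(g(3), 2)) + 86)² = 24044 + ((-5 - 10*I*√5) + 86)² = 24044 + (81 - 10*I*√5)²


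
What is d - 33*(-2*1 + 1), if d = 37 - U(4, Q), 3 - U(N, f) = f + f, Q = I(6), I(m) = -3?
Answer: 61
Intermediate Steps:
Q = -3
U(N, f) = 3 - 2*f (U(N, f) = 3 - (f + f) = 3 - 2*f)
d = 28 (d = 37 - (3 - 2*(-3)) = 37 - (3 + 6) = 37 - 1*9 = 37 - 9 = 28)
d - 33*(-2*1 + 1) = 28 - 33*(-2*1 + 1) = 28 - 33*(-2 + 1) = 28 - 33*(-1) = 28 + 33 = 61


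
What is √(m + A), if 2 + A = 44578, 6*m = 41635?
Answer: √1854546/6 ≈ 226.97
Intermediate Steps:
m = 41635/6 (m = (⅙)*41635 = 41635/6 ≈ 6939.2)
A = 44576 (A = -2 + 44578 = 44576)
√(m + A) = √(41635/6 + 44576) = √(309091/6) = √1854546/6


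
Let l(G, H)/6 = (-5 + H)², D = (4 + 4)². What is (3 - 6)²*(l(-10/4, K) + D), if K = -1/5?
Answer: 50904/25 ≈ 2036.2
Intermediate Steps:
D = 64 (D = 8² = 64)
K = -⅕ (K = -1*⅕ = -⅕ ≈ -0.20000)
l(G, H) = 6*(-5 + H)²
(3 - 6)²*(l(-10/4, K) + D) = (3 - 6)²*(6*(-5 - ⅕)² + 64) = (-3)²*(6*(-26/5)² + 64) = 9*(6*(676/25) + 64) = 9*(4056/25 + 64) = 9*(5656/25) = 50904/25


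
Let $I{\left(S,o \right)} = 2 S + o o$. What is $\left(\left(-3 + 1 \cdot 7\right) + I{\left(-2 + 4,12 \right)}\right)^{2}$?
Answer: $23104$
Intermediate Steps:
$I{\left(S,o \right)} = o^{2} + 2 S$ ($I{\left(S,o \right)} = 2 S + o^{2} = o^{2} + 2 S$)
$\left(\left(-3 + 1 \cdot 7\right) + I{\left(-2 + 4,12 \right)}\right)^{2} = \left(\left(-3 + 1 \cdot 7\right) + \left(12^{2} + 2 \left(-2 + 4\right)\right)\right)^{2} = \left(\left(-3 + 7\right) + \left(144 + 2 \cdot 2\right)\right)^{2} = \left(4 + \left(144 + 4\right)\right)^{2} = \left(4 + 148\right)^{2} = 152^{2} = 23104$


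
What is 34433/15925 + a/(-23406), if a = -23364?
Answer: 28047869/8874775 ≈ 3.1604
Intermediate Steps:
34433/15925 + a/(-23406) = 34433/15925 - 23364/(-23406) = 34433*(1/15925) - 23364*(-1/23406) = 4919/2275 + 3894/3901 = 28047869/8874775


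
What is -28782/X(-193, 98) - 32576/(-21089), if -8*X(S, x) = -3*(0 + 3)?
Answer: -539508400/21089 ≈ -25582.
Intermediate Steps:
X(S, x) = 9/8 (X(S, x) = -(-3)*(0 + 3)/8 = -(-3)*3/8 = -1/8*(-9) = 9/8)
-28782/X(-193, 98) - 32576/(-21089) = -28782/9/8 - 32576/(-21089) = -28782*8/9 - 32576*(-1/21089) = -25584 + 32576/21089 = -539508400/21089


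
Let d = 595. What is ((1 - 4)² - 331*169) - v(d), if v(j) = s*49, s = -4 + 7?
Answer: -56077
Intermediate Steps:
s = 3
v(j) = 147 (v(j) = 3*49 = 147)
((1 - 4)² - 331*169) - v(d) = ((1 - 4)² - 331*169) - 1*147 = ((-3)² - 55939) - 147 = (9 - 55939) - 147 = -55930 - 147 = -56077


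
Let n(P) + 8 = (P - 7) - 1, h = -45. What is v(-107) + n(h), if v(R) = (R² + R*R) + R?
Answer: 22730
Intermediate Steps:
v(R) = R + 2*R² (v(R) = (R² + R²) + R = 2*R² + R = R + 2*R²)
n(P) = -16 + P (n(P) = -8 + ((P - 7) - 1) = -8 + ((-7 + P) - 1) = -8 + (-8 + P) = -16 + P)
v(-107) + n(h) = -107*(1 + 2*(-107)) + (-16 - 45) = -107*(1 - 214) - 61 = -107*(-213) - 61 = 22791 - 61 = 22730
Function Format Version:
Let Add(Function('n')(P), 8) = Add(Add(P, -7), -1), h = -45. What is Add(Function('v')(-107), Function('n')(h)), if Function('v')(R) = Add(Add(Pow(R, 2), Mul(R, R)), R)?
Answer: 22730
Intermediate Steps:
Function('v')(R) = Add(R, Mul(2, Pow(R, 2))) (Function('v')(R) = Add(Add(Pow(R, 2), Pow(R, 2)), R) = Add(Mul(2, Pow(R, 2)), R) = Add(R, Mul(2, Pow(R, 2))))
Function('n')(P) = Add(-16, P) (Function('n')(P) = Add(-8, Add(Add(P, -7), -1)) = Add(-8, Add(Add(-7, P), -1)) = Add(-8, Add(-8, P)) = Add(-16, P))
Add(Function('v')(-107), Function('n')(h)) = Add(Mul(-107, Add(1, Mul(2, -107))), Add(-16, -45)) = Add(Mul(-107, Add(1, -214)), -61) = Add(Mul(-107, -213), -61) = Add(22791, -61) = 22730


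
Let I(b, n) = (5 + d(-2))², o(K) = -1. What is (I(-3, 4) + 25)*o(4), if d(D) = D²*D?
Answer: -34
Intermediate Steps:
d(D) = D³
I(b, n) = 9 (I(b, n) = (5 + (-2)³)² = (5 - 8)² = (-3)² = 9)
(I(-3, 4) + 25)*o(4) = (9 + 25)*(-1) = 34*(-1) = -34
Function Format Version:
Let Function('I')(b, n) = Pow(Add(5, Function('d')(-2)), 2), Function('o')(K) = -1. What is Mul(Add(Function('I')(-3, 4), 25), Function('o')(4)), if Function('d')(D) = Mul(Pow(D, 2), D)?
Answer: -34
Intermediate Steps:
Function('d')(D) = Pow(D, 3)
Function('I')(b, n) = 9 (Function('I')(b, n) = Pow(Add(5, Pow(-2, 3)), 2) = Pow(Add(5, -8), 2) = Pow(-3, 2) = 9)
Mul(Add(Function('I')(-3, 4), 25), Function('o')(4)) = Mul(Add(9, 25), -1) = Mul(34, -1) = -34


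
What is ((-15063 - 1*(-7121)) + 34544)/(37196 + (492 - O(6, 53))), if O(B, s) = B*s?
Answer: 13301/18685 ≈ 0.71185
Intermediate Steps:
((-15063 - 1*(-7121)) + 34544)/(37196 + (492 - O(6, 53))) = ((-15063 - 1*(-7121)) + 34544)/(37196 + (492 - 6*53)) = ((-15063 + 7121) + 34544)/(37196 + (492 - 1*318)) = (-7942 + 34544)/(37196 + (492 - 318)) = 26602/(37196 + 174) = 26602/37370 = 26602*(1/37370) = 13301/18685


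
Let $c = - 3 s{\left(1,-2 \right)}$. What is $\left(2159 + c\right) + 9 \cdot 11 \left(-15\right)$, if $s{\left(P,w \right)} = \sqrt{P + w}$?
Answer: $674 - 3 i \approx 674.0 - 3.0 i$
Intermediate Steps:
$c = - 3 i$ ($c = - 3 \sqrt{1 - 2} = - 3 \sqrt{-1} = - 3 i \approx - 3.0 i$)
$\left(2159 + c\right) + 9 \cdot 11 \left(-15\right) = \left(2159 - 3 i\right) + 9 \cdot 11 \left(-15\right) = \left(2159 - 3 i\right) + 99 \left(-15\right) = \left(2159 - 3 i\right) - 1485 = 674 - 3 i$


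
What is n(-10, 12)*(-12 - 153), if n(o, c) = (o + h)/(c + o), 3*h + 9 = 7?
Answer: 880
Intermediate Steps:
h = -⅔ (h = -3 + (⅓)*7 = -3 + 7/3 = -⅔ ≈ -0.66667)
n(o, c) = (-⅔ + o)/(c + o) (n(o, c) = (o - ⅔)/(c + o) = (-⅔ + o)/(c + o))
n(-10, 12)*(-12 - 153) = ((-⅔ - 10)/(12 - 10))*(-12 - 153) = (-32/3/2)*(-165) = ((½)*(-32/3))*(-165) = -16/3*(-165) = 880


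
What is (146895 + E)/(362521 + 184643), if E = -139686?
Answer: 801/60796 ≈ 0.013175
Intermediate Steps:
(146895 + E)/(362521 + 184643) = (146895 - 139686)/(362521 + 184643) = 7209/547164 = 7209*(1/547164) = 801/60796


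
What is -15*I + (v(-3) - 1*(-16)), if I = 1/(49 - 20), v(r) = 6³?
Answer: 6713/29 ≈ 231.48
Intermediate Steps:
v(r) = 216
I = 1/29 ≈ 0.034483
-15*I + (v(-3) - 1*(-16)) = -15*1/29 + (216 - 1*(-16)) = -15/29 + (216 + 16) = -15/29 + 232 = 6713/29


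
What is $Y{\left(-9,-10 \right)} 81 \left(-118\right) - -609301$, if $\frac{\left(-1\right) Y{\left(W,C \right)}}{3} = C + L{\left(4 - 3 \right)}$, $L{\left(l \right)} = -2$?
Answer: $265213$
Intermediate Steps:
$Y{\left(W,C \right)} = 6 - 3 C$ ($Y{\left(W,C \right)} = - 3 \left(C - 2\right) = - 3 \left(-2 + C\right) = 6 - 3 C$)
$Y{\left(-9,-10 \right)} 81 \left(-118\right) - -609301 = \left(6 - -30\right) 81 \left(-118\right) - -609301 = \left(6 + 30\right) 81 \left(-118\right) + 609301 = 36 \cdot 81 \left(-118\right) + 609301 = 2916 \left(-118\right) + 609301 = -344088 + 609301 = 265213$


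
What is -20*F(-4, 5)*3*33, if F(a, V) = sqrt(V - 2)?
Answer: -1980*sqrt(3) ≈ -3429.5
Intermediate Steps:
F(a, V) = sqrt(-2 + V)
-20*F(-4, 5)*3*33 = -20*sqrt(-2 + 5)*3*33 = -20*sqrt(3)*3*33 = -60*sqrt(3)*33 = -1980*sqrt(3)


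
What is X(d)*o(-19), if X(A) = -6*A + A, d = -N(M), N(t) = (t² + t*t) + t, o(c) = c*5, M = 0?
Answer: 0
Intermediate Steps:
o(c) = 5*c
N(t) = t + 2*t² (N(t) = (t² + t²) + t = 2*t² + t = t + 2*t²)
d = 0 (d = -0*(1 + 2*0) = -0*(1 + 0) = -0 = -1*0 = 0)
X(A) = -5*A
X(d)*o(-19) = (-5*0)*(5*(-19)) = 0*(-95) = 0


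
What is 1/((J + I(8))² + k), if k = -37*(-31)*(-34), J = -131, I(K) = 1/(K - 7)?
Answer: -1/22098 ≈ -4.5253e-5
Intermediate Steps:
I(K) = 1/(-7 + K)
k = -38998 (k = 1147*(-34) = -38998)
1/((J + I(8))² + k) = 1/((-131 + 1/(-7 + 8))² - 38998) = 1/((-131 + 1/1)² - 38998) = 1/((-131 + 1)² - 38998) = 1/((-130)² - 38998) = 1/(16900 - 38998) = 1/(-22098) = -1/22098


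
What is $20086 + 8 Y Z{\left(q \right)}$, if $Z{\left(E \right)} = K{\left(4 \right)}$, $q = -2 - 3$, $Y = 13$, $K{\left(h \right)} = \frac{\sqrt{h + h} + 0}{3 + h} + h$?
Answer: $20502 + \frac{208 \sqrt{2}}{7} \approx 20544.0$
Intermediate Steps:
$K{\left(h \right)} = h + \frac{\sqrt{2} \sqrt{h}}{3 + h}$ ($K{\left(h \right)} = \frac{\sqrt{2 h} + 0}{3 + h} + h = \frac{\sqrt{2} \sqrt{h} + 0}{3 + h} + h = \frac{\sqrt{2} \sqrt{h}}{3 + h} + h = h + \frac{\sqrt{2} \sqrt{h}}{3 + h}$)
$q = -5$ ($q = -2 - 3 = -5$)
$Z{\left(E \right)} = 4 + \frac{2 \sqrt{2}}{7}$ ($Z{\left(E \right)} = \frac{4^{2} + 3 \cdot 4 + \sqrt{2} \sqrt{4}}{3 + 4} = \frac{16 + 12 + \sqrt{2} \cdot 2}{7} = \frac{16 + 12 + 2 \sqrt{2}}{7} = \frac{28 + 2 \sqrt{2}}{7} = 4 + \frac{2 \sqrt{2}}{7}$)
$20086 + 8 Y Z{\left(q \right)} = 20086 + 8 \cdot 13 \left(4 + \frac{2 \sqrt{2}}{7}\right) = 20086 + 104 \left(4 + \frac{2 \sqrt{2}}{7}\right) = 20086 + \left(416 + \frac{208 \sqrt{2}}{7}\right) = 20502 + \frac{208 \sqrt{2}}{7}$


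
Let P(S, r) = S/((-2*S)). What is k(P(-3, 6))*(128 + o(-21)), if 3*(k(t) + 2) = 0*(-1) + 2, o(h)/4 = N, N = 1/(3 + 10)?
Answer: -2224/13 ≈ -171.08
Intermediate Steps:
N = 1/13 ≈ 0.076923
o(h) = 4/13 (o(h) = 4*(1/13) = 4/13)
P(S, r) = -1/2 (P(S, r) = S*(-1/(2*S)) = -1/2)
k(t) = -4/3 (k(t) = -2 + (0*(-1) + 2)/3 = -2 + (0 + 2)/3 = -2 + (1/3)*2 = -2 + 2/3 = -4/3)
k(P(-3, 6))*(128 + o(-21)) = -4*(128 + 4/13)/3 = -4/3*1668/13 = -2224/13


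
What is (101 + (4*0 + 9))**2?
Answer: 12100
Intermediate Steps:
(101 + (4*0 + 9))**2 = (101 + (0 + 9))**2 = (101 + 9)**2 = 110**2 = 12100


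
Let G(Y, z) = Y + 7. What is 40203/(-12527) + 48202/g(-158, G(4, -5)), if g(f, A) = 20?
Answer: 301511197/125270 ≈ 2406.9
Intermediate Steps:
G(Y, z) = 7 + Y
40203/(-12527) + 48202/g(-158, G(4, -5)) = 40203/(-12527) + 48202/20 = 40203*(-1/12527) + 48202*(1/20) = -40203/12527 + 24101/10 = 301511197/125270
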